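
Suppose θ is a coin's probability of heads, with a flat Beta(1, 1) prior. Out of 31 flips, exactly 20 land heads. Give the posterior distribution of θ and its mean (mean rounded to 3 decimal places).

Posterior: Beta(21, 12); mean ≈ 0.636

The binomial likelihood is conjugate to the Beta prior: with 20 successes and 11 failures, the posterior is Beta(1+20, 1+11) = Beta(21, 12).
E[θ | data] = 21/(21+12) = 0.636.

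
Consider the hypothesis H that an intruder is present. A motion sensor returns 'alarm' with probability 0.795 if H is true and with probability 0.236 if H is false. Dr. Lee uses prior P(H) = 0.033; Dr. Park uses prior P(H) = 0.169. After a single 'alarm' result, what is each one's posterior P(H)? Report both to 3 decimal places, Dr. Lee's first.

Dr. Lee: 0.103; Dr. Park: 0.407

The likelihood ratio for an 'alarm' result is 0.795/0.236 = 3.3686.
Dr. Lee: prior odds 0.033/0.967 = 0.034126; posterior odds 0.11496; posterior probability 0.103.
Dr. Park: prior odds 0.169/0.831 = 0.20337; posterior odds 0.68508; posterior probability 0.407.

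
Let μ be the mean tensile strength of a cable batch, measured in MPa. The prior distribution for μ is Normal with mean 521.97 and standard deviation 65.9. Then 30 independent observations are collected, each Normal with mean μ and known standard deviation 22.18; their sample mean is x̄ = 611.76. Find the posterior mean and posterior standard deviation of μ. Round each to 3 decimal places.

Prior precision 1/τ₀² = 1/65.9² = 0.00023027; data precision n/σ² = 30/22.18² = 0.0609815.
Posterior precision = 0.00023027 + 0.0609815 = 0.0612118, giving posterior SD = 1/√0.0612118 = 4.042.
Posterior mean = (0.00023027·521.97 + 0.0609815·611.76) / 0.0612118 = 611.422.

Posterior mean ≈ 611.422; posterior SD ≈ 4.042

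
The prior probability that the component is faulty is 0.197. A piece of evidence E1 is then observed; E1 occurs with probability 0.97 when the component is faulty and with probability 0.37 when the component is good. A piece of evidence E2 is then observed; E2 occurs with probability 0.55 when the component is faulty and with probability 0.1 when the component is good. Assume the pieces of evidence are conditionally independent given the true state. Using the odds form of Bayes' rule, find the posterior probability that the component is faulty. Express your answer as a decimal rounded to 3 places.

Prior odds = 0.197/(1−0.197) = 0.24533. In log-odds, ln(0.24533) = -1.4052.
Add log likelihood ratios: ln(2.6216) + ln(5.5000) = 2.6685.
Posterior log-odds = 1.2634, so posterior odds = exp(1.2634) = 3.5374. Converting, P(H|E) = 3.5374/4.5374 = 0.780.

Posterior probability ≈ 0.780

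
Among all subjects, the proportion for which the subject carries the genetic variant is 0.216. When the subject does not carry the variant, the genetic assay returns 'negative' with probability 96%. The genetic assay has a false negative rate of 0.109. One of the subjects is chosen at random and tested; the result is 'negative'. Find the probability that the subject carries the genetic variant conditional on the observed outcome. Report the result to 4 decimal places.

P(H | E) ≈ 0.0303

Write H for 'the subject carries the genetic variant'. Prior odds H:¬H = 0.216/0.784 = 0.27551. For the 'negative' outcome, the likelihood ratio is 0.109/0.96 = 0.11354.
Posterior odds = 0.27551 × 0.11354 = 0.031282, so P(H|E) = 0.031282/(1+0.031282) = 0.0303.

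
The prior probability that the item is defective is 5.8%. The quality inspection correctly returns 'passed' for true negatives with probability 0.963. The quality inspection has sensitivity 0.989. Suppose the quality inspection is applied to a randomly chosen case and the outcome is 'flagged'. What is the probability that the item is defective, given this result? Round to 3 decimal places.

Write H for 'the item is defective'. Prior odds H:¬H = 0.058/0.942 = 0.061571. For the 'flagged' outcome, the likelihood ratio is 0.989/0.037 = 26.730.
Posterior odds = 0.061571 × 26.730 = 1.6458, so P(H|E) = 1.6458/(1+1.6458) = 0.622.

P(H | E) ≈ 0.622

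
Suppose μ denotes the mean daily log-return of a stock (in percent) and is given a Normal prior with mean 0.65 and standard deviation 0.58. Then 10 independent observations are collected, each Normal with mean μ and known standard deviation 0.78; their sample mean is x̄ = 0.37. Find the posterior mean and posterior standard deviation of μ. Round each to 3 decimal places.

Posterior mean ≈ 0.413; posterior SD ≈ 0.227

Prior precision 1/τ₀² = 1/0.58² = 2.97265; data precision n/σ² = 10/0.78² = 16.4366.
Posterior precision = 2.97265 + 16.4366 = 19.4092, giving posterior SD = 1/√19.4092 = 0.227.
Posterior mean = (2.97265·0.65 + 16.4366·0.37) / 19.4092 = 0.413.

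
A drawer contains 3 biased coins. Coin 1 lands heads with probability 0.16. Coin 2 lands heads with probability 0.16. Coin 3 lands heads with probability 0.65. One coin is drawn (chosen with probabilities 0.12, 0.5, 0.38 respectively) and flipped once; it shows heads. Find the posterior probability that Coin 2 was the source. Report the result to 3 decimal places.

P(heads|C1) = 0.16; P(heads|C2) = 0.16; P(heads|C3) = 0.65.
Prior × likelihood for each source: 0.12·0.16=0.01920, 0.5·0.16=0.08000, 0.38·0.65=0.2470. Summing gives P(heads) = 0.34620.
P(Coin 2 | heads) = 0.08000 / 0.34620 = 0.231.

Posterior probability ≈ 0.231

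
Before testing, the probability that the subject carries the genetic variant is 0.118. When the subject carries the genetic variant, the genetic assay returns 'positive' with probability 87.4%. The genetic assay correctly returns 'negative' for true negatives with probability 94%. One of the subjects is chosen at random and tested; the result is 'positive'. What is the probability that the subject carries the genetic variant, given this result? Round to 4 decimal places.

Let H be the event that the subject carries the genetic variant. P(H) = 0.118, so P(¬H) = 0.882. With E the 'positive' result, P(E|H) = 0.874 and P(E|¬H) = 0.06.
P(E) = 0.874·0.118 + 0.06·0.882 = 0.10313 + 0.052920 = 0.15605.
By Bayes' theorem, P(H|E) = 0.10313 / 0.15605 = 0.6609.

P(H | E) ≈ 0.6609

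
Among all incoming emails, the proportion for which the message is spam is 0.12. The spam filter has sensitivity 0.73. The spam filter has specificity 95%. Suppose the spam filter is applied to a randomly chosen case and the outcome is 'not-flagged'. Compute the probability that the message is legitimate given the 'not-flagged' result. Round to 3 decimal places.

Write H for 'the message is spam'. Prior odds H:¬H = 0.12/0.88 = 0.13636. For the 'not-flagged' outcome, the likelihood ratio is 0.27/0.95 = 0.28421.
Posterior odds = 0.13636 × 0.28421 = 0.038756, so P(H|E) = 0.038756/(1+0.038756) = 0.037. Then P(¬H|E) = 1 − 0.037 = 0.963.

P(¬H | E) ≈ 0.963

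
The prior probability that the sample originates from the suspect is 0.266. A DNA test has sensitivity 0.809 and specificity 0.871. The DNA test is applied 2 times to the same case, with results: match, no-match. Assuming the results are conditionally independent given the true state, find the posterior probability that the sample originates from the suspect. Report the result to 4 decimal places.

Posterior P(H) ≈ 0.3326

With H the event that the sample originates from the suspect, the joint likelihood of the observed sequence is P(data|H) = 0.809·0.191 = 0.15452 and P(data|¬H) = 0.129·0.871 = 0.11236.
Bayes: P(H|data) = 0.266·0.15452 / (0.266·0.15452 + 0.734·0.11236) = 0.041102/0.12357 = 0.3326.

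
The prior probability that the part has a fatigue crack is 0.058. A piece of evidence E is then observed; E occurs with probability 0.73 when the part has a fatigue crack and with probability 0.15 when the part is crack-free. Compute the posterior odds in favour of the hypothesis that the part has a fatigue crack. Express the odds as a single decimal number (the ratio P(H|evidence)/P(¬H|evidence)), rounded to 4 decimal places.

Posterior odds ≈ 0.2996

Prior odds = 0.058/(1−0.058) = 0.061571.
Likelihood ratio for E = 0.73/0.15 = 4.8667.
Posterior odds = prior odds × LR = 0.29965.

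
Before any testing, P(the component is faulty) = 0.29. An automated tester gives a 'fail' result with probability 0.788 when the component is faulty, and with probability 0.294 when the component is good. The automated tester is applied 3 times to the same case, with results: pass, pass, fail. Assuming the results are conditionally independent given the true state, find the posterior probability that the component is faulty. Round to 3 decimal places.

Posterior P(H) ≈ 0.090

With H the event that the component is faulty, the joint likelihood of the observed sequence is P(data|H) = 0.212·0.212·0.788 = 0.035416 and P(data|¬H) = 0.706·0.706·0.294 = 0.14654.
Bayes: P(H|data) = 0.29·0.035416 / (0.29·0.035416 + 0.71·0.14654) = 0.010271/0.11431 = 0.0898.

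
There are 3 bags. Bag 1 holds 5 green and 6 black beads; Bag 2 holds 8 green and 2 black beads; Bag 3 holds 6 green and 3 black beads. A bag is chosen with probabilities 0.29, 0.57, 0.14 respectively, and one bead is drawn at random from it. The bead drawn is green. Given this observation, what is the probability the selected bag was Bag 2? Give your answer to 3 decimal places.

Posterior probability ≈ 0.669

P(green|Bag 1) = 0.4545; P(green|Bag 2) = 0.8; P(green|Bag 3) = 0.6667.
Prior × likelihood for each source: 0.29·0.4545=0.1318, 0.57·0.8=0.4560, 0.14·0.6667=0.09333. Summing gives P(green) = 0.68115.
P(Bag 2 | green) = 0.4560 / 0.68115 = 0.669.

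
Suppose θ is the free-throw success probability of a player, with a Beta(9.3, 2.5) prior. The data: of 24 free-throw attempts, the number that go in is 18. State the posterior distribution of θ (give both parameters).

Posterior: Beta(27.3, 8.5)

Observing 18 successes and 6 failures updates Beta(9.3, 2.5) by adding the success and failure counts to the two shape parameters: α = 9.3+18 = 27.3, β = 2.5+6 = 8.5.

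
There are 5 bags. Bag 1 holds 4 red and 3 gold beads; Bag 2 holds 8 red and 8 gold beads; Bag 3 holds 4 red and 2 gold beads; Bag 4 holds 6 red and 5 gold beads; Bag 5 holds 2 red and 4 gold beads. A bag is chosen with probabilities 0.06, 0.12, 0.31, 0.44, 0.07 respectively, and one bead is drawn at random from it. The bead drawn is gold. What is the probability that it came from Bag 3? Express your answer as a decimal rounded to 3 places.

P(gold|Bag 1) = 0.4286; P(gold|Bag 2) = 0.5; P(gold|Bag 3) = 0.3333; P(gold|Bag 4) = 0.4545; P(gold|Bag 5) = 0.6667.
Prior × likelihood for each source: 0.06·0.4286=0.02571, 0.12·0.5=0.06000, 0.31·0.3333=0.1033, 0.44·0.4545=0.2000, 0.07·0.6667=0.04667. Summing gives P(gold) = 0.43571.
P(Bag 3 | gold) = 0.1033 / 0.43571 = 0.237.

Posterior probability ≈ 0.237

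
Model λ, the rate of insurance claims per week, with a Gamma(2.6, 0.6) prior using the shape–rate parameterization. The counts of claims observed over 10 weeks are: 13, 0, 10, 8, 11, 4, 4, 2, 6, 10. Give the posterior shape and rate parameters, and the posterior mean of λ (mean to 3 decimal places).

Total count ∑xᵢ = 68 over n = 10 weeks.
Gamma is conjugate to the Poisson likelihood: posterior is Gamma(shape = 2.6+68 = 70.6, rate = 0.6+10 = 10.6).
Posterior mean = shape/rate = 70.6/10.6 = 6.660.

Posterior: Gamma(shape=70.6, rate=10.6); mean ≈ 6.660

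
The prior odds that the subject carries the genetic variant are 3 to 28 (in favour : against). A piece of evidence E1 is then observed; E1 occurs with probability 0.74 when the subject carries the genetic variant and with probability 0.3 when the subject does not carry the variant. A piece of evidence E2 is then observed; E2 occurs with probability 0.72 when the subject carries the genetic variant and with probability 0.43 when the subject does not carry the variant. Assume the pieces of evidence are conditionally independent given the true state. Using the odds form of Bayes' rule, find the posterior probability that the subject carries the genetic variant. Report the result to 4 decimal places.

Prior odds = 3/28 = 0.10714. In log-odds, ln(0.10714) = -2.2336.
Add log likelihood ratios: ln(2.4667) + ln(1.6744) = 1.4183.
Posterior log-odds = -0.81526, so posterior odds = exp(-0.81526) = 0.44252. Converting, P(H|E) = 0.44252/1.4425 = 0.3068.

Posterior probability ≈ 0.3068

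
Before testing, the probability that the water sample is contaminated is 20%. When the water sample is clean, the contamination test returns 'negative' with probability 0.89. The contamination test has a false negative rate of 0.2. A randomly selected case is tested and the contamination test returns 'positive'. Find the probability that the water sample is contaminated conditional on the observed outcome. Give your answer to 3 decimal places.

Write H for 'the water sample is contaminated'. Prior odds H:¬H = 0.2/0.8 = 0.25000. For the 'positive' outcome, the likelihood ratio is 0.8/0.11 = 7.2727.
Posterior odds = 0.25000 × 7.2727 = 1.8182, so P(H|E) = 1.8182/(1+1.8182) = 0.645.

P(H | E) ≈ 0.645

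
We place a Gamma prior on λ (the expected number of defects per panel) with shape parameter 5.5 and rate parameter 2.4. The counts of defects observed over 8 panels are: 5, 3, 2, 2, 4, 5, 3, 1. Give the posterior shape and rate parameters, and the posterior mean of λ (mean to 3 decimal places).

The Poisson likelihood adds the total count to the shape and the number of exposure periods to the rate. Here ∑xᵢ = 25 and n = 8, so shape 5.5→30.5 and rate 2.4→10.4.
Posterior mean = shape/rate = 30.5/10.4 = 2.933.

Posterior: Gamma(shape=30.5, rate=10.4); mean ≈ 2.933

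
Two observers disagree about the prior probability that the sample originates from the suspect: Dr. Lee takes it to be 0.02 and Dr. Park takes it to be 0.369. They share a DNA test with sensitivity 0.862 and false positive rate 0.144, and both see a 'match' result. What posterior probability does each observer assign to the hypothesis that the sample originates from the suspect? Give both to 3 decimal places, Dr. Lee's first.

Dr. Lee: 0.109; Dr. Park: 0.778

The likelihood ratio for a 'match' result is 0.862/0.144 = 5.9861.
Dr. Lee: prior odds 0.02/0.98 = 0.020408; posterior odds 0.12217; posterior probability 0.109.
Dr. Park: prior odds 0.369/0.631 = 0.58479; posterior odds 3.5006; posterior probability 0.778.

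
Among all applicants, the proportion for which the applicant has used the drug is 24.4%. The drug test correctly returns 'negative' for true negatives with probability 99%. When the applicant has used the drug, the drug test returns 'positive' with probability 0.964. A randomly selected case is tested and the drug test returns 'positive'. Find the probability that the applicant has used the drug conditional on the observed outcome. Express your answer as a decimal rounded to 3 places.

Write H for 'the applicant has used the drug'. Prior odds H:¬H = 0.244/0.756 = 0.32275. For the 'positive' outcome, the likelihood ratio is 0.964/0.01 = 96.400.
Posterior odds = 0.32275 × 96.400 = 31.113, so P(H|E) = 31.113/(1+31.113) = 0.969.

P(H | E) ≈ 0.969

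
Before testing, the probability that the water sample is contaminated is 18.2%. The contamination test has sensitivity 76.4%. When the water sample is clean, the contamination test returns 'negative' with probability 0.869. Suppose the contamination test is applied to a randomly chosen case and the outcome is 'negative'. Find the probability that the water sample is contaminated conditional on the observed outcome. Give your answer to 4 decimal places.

P(H | E) ≈ 0.0570

Write H for 'the water sample is contaminated'. Prior odds H:¬H = 0.182/0.818 = 0.22249. For the 'negative' outcome, the likelihood ratio is 0.236/0.869 = 0.27158.
Posterior odds = 0.22249 × 0.27158 = 0.060424, so P(H|E) = 0.060424/(1+0.060424) = 0.0570.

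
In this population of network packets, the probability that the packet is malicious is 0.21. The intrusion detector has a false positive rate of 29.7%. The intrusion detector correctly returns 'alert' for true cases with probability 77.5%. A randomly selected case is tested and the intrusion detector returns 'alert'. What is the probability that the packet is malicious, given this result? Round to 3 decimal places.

Let H be the event that the packet is malicious. P(H) = 0.21, so P(¬H) = 0.79. With E the 'alert' result, P(E|H) = 0.775 and P(E|¬H) = 0.297.
P(E) = 0.775·0.21 + 0.297·0.79 = 0.16275 + 0.23463 = 0.39738.
By Bayes' theorem, P(H|E) = 0.16275 / 0.39738 = 0.410.

P(H | E) ≈ 0.410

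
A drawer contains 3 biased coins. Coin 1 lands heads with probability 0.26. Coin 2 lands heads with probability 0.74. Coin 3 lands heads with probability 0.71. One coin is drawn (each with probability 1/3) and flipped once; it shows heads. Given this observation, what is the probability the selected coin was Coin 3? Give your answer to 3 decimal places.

Posterior probability ≈ 0.415

P(heads|C1) = 0.26; P(heads|C2) = 0.74; P(heads|C3) = 0.71.
Prior × likelihood for each source: 0.333333·0.26=0.08667, 0.333333·0.74=0.2467, 0.333333·0.71=0.2367. Summing gives P(heads) = 0.57000.
P(Coin 3 | heads) = 0.2367 / 0.57000 = 0.415.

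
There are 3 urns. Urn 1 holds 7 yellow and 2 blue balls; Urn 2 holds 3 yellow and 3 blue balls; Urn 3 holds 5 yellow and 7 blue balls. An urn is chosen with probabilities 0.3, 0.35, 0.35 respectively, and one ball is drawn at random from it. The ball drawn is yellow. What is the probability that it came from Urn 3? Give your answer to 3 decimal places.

Posterior probability ≈ 0.263

Tabulate prior·likelihood by source: [1] prior 0.3, lik 0.7778, product 0.2333; [2] prior 0.35, lik 0.5, product 0.1750; [3] prior 0.35, lik 0.4167, product 0.1458.
Normalizing constant = 0.55417; the posterior for Urn 3 is its product over the sum, 0.1458/0.55417 = 0.263.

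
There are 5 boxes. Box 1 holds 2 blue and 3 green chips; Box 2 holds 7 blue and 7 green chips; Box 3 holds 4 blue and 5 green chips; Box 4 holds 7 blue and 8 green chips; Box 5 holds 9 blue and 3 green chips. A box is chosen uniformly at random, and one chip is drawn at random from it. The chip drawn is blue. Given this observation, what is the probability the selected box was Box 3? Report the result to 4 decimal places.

Posterior probability ≈ 0.1735

Tabulate prior·likelihood by source: [1] prior 0.2, lik 0.4, product 0.08000; [2] prior 0.2, lik 0.5, product 0.1000; [3] prior 0.2, lik 0.4444, product 0.08889; [4] prior 0.2, lik 0.4667, product 0.09333; [5] prior 0.2, lik 0.75, product 0.1500.
Normalizing constant = 0.51222; the posterior for Box 3 is its product over the sum, 0.08889/0.51222 = 0.1735.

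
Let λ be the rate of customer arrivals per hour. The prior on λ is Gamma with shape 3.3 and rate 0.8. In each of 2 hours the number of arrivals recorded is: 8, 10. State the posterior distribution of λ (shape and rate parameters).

Total count ∑xᵢ = 18 over n = 2 hours.
Gamma is conjugate to the Poisson likelihood: posterior is Gamma(shape = 3.3+18 = 21.3, rate = 0.8+2 = 2.8).

Posterior: Gamma(shape=21.3, rate=2.8)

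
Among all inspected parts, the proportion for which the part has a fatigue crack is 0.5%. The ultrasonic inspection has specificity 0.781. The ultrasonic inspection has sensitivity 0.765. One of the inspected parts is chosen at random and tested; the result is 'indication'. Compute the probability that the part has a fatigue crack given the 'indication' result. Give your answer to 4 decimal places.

Let H be the event that the part has a fatigue crack. P(H) = 0.005, so P(¬H) = 0.995. With E the 'indication' result, P(E|H) = 0.765 and P(E|¬H) = 0.219.
P(E) = 0.765·0.005 + 0.219·0.995 = 0.0038250 + 0.21790 = 0.22173.
By Bayes' theorem, P(H|E) = 0.0038250 / 0.22173 = 0.0173.

P(H | E) ≈ 0.0173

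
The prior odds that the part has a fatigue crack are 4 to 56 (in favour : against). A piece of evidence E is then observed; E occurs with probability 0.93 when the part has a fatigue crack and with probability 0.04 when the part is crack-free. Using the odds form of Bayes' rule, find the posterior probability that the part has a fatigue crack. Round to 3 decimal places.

Posterior probability ≈ 0.624

Prior odds = 4/56 = 0.071429. In log-odds, ln(0.071429) = -2.6391.
Add log likelihood ratio: ln(23.250) = 3.1463.
Posterior log-odds = 0.50725, so posterior odds = exp(0.50725) = 1.6607. Converting, P(H|E) = 1.6607/2.6607 = 0.624.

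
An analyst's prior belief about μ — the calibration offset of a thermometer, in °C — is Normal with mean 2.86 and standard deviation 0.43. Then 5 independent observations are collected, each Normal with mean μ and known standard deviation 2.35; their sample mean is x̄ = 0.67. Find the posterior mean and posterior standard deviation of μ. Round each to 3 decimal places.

Posterior mean ≈ 2.546; posterior SD ≈ 0.398

Prior precision 1/τ₀² = 1/0.43² = 5.40833; data precision n/σ² = 5/2.35² = 0.905387.
Posterior precision = 5.40833 + 0.905387 = 6.31372, giving posterior SD = 1/√6.31372 = 0.398.
Posterior mean = (5.40833·2.86 + 0.905387·0.67) / 6.31372 = 2.546.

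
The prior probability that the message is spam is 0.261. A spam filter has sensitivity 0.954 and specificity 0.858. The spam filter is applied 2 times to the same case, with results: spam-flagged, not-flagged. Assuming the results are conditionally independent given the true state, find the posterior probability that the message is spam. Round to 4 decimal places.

Let H be the event that the message is spam; start with P(H) = 0.261. P('spam-flagged'|H) = 0.954, P('spam-flagged'|¬H) = 0.142.
Update on result 1 ('spam-flagged'): P(H) ← 0.954·0.2610 / (0.954·0.2610 + 0.142·0.7390) = 0.24899/0.35393 = 0.7035.
Update on result 2 ('not-flagged'): P(H) ← 0.046·0.7035 / (0.046·0.7035 + 0.858·0.2965) = 0.032361/0.28675 = 0.1129.

Posterior P(H) ≈ 0.1129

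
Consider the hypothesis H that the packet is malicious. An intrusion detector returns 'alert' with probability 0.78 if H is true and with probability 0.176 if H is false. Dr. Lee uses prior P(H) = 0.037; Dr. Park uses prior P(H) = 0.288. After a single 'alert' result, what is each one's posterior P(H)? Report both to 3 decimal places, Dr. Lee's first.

Dr. Lee: 0.146; Dr. Park: 0.642

The likelihood ratio for an 'alert' result is 0.78/0.176 = 4.4318.
Dr. Lee: prior odds 0.037/0.963 = 0.038422; posterior odds 0.17028; posterior probability 0.146.
Dr. Park: prior odds 0.288/0.712 = 0.40449; posterior odds 1.7926; posterior probability 0.642.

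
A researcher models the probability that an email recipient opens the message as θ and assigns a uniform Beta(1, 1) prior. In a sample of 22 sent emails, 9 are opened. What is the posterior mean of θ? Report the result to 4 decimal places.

The binomial likelihood is conjugate to the Beta prior: with 9 successes and 13 failures, the posterior is Beta(1+9, 1+13) = Beta(10, 14).
E[θ | data] = 10/(10+14) = 0.4167.

Posterior mean ≈ 0.4167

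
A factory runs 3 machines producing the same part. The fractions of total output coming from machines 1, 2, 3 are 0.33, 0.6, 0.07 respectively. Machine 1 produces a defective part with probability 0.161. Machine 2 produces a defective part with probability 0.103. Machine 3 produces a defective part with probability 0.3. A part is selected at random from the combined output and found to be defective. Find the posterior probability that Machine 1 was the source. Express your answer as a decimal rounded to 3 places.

Tabulate prior·likelihood by source: [1] prior 0.33, lik 0.161, product 0.05313; [2] prior 0.6, lik 0.103, product 0.06180; [3] prior 0.07, lik 0.3, product 0.02100.
Normalizing constant = 0.13593; the posterior for Machine 1 is its product over the sum, 0.05313/0.13593 = 0.391.

Posterior probability ≈ 0.391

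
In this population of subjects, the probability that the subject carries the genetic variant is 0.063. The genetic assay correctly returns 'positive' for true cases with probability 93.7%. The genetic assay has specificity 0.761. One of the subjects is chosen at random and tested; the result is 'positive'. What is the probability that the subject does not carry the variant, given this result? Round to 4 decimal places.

P(¬H | E) ≈ 0.7914

Write H for 'the subject carries the genetic variant'. Prior odds H:¬H = 0.063/0.937 = 0.067236. For the 'positive' outcome, the likelihood ratio is 0.937/0.239 = 3.9205.
Posterior odds = 0.067236 × 3.9205 = 0.26360, so P(H|E) = 0.26360/(1+0.26360) = 0.2086. Then P(¬H|E) = 1 − 0.2086 = 0.7914.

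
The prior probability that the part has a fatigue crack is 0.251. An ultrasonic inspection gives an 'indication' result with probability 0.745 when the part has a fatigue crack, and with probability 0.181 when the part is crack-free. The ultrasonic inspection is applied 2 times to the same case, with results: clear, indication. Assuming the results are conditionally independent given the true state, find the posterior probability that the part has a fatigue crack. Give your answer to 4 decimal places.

Let H be the event that the part has a fatigue crack; start with P(H) = 0.251. P('indication'|H) = 0.745, P('indication'|¬H) = 0.181.
Update on result 1 ('clear'): P(H) ← 0.255·0.2510 / (0.255·0.2510 + 0.819·0.7490) = 0.064005/0.67744 = 0.0945.
Update on result 2 ('indication'): P(H) ← 0.745·0.0945 / (0.745·0.0945 + 0.181·0.9055) = 0.070389/0.23429 = 0.3004.

Posterior P(H) ≈ 0.3004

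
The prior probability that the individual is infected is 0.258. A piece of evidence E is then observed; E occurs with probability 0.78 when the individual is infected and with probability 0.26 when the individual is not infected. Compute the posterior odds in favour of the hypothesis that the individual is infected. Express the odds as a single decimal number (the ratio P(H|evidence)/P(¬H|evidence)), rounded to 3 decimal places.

Prior odds = 0.258/(1−0.258) = 0.34771. In log-odds, ln(0.34771) = -1.0564.
Add log likelihood ratio: ln(3.0000) = 1.0986.
Posterior log-odds = 0.042223, so posterior odds = exp(0.042223) = 1.0431.

Posterior odds ≈ 1.043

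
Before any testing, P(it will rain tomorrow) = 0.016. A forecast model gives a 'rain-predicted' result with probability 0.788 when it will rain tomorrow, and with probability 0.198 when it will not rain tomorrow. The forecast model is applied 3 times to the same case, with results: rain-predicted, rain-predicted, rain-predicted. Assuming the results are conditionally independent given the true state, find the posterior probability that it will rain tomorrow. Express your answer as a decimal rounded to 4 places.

Posterior P(H) ≈ 0.5062

Let H be the event that it will rain tomorrow; start with P(H) = 0.016. P('rain-predicted'|H) = 0.788, P('rain-predicted'|¬H) = 0.198.
Update on result 1 ('rain-predicted'): P(H) ← 0.788·0.0160 / (0.788·0.0160 + 0.198·0.9840) = 0.012608/0.20744 = 0.0608.
Update on result 2 ('rain-predicted'): P(H) ← 0.788·0.0608 / (0.788·0.0608 + 0.198·0.9392) = 0.047894/0.23386 = 0.2048.
Update on result 3 ('rain-predicted'): P(H) ← 0.788·0.2048 / (0.788·0.2048 + 0.198·0.7952) = 0.16138/0.31883 = 0.5062.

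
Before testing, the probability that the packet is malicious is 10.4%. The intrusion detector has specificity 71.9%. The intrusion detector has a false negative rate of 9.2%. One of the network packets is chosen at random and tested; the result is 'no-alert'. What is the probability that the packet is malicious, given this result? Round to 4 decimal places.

P(H | E) ≈ 0.0146

Let H be the event that the packet is malicious. P(H) = 0.104, so P(¬H) = 0.896. With E the 'no-alert' result, P(E|H) = 0.092 and P(E|¬H) = 0.719.
P(E) = 0.092·0.104 + 0.719·0.896 = 0.0095680 + 0.64422 = 0.65379.
By Bayes' theorem, P(H|E) = 0.0095680 / 0.65379 = 0.0146.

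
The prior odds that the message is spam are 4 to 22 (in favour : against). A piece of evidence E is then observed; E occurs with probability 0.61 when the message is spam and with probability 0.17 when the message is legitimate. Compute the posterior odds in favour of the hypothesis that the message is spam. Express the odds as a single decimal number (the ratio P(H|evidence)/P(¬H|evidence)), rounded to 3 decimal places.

Prior odds = 4/22 = 0.18182.
Likelihood ratio for E = 0.61/0.17 = 3.5882.
Posterior odds = prior odds × LR = 0.65241.

Posterior odds ≈ 0.652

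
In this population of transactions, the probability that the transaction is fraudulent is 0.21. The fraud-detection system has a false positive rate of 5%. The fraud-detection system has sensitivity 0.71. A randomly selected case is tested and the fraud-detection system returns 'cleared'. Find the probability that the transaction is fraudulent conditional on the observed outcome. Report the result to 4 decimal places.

Let H be the event that the transaction is fraudulent. P(H) = 0.21, so P(¬H) = 0.79. With E the 'cleared' result, P(E|H) = 0.29 and P(E|¬H) = 0.95.
P(E) = 0.29·0.21 + 0.95·0.79 = 0.060900 + 0.75050 = 0.81140.
By Bayes' theorem, P(H|E) = 0.060900 / 0.81140 = 0.0751.

P(H | E) ≈ 0.0751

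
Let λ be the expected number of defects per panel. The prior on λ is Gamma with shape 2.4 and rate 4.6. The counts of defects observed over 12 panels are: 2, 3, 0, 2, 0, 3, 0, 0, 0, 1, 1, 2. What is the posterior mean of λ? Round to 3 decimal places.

The Poisson likelihood adds the total count to the shape and the number of exposure periods to the rate. Here ∑xᵢ = 14 and n = 12, so shape 2.4→16.4 and rate 4.6→16.6.
Posterior mean = shape/rate = 16.4/16.6 = 0.988.

Posterior mean ≈ 0.988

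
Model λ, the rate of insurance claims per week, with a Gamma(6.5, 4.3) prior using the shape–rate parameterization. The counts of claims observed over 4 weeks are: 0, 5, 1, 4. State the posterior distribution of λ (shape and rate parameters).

Total count ∑xᵢ = 10 over n = 4 weeks.
Gamma is conjugate to the Poisson likelihood: posterior is Gamma(shape = 6.5+10 = 16.5, rate = 4.3+4 = 8.3).

Posterior: Gamma(shape=16.5, rate=8.3)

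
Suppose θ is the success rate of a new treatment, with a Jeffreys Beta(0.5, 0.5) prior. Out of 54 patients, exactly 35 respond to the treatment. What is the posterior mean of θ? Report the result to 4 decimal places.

The binomial likelihood is conjugate to the Beta prior: with 35 successes and 19 failures, the posterior is Beta(0.5+35, 0.5+19) = Beta(35.5, 19.5).
Posterior mean = α/(α+β) = 35.5/55 = 0.6455.

Posterior mean ≈ 0.6455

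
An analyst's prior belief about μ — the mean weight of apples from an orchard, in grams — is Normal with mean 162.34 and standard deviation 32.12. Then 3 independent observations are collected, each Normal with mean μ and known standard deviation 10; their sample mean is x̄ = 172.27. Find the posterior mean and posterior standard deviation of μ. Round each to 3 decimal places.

With known σ, the Normal prior is conjugate. Weight on the data is w = (n/σ²)/(n/σ² + 1/τ₀²) = 0.0300000/(0.0300000+0.00096928) = 0.96870.
Posterior mean = w·x̄ + (1−w)·μ₀ = 0.96870·172.27 + 0.031298·162.34 = 171.959. Posterior variance = 1/(0.0300000+0.00096928) = 32.2901, so SD = 5.682.

Posterior mean ≈ 171.959; posterior SD ≈ 5.682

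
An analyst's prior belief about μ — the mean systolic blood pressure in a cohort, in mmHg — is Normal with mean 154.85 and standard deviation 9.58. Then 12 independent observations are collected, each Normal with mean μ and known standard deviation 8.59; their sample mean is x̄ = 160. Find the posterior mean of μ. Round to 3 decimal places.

With known σ, the Normal prior is conjugate. Weight on the data is w = (n/σ²)/(n/σ² + 1/τ₀²) = 0.162628/(0.162628+0.0108960) = 0.93721.
Posterior mean = w·x̄ + (1−w)·μ₀ = 0.93721·160 + 0.062793·154.85 = 159.677.

Posterior mean ≈ 159.677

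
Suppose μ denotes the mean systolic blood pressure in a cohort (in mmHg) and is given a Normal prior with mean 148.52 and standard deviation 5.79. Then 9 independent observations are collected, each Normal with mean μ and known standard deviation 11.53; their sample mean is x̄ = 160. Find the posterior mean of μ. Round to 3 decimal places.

Posterior mean ≈ 156.489

Prior precision 1/τ₀² = 1/5.79² = 0.0298293; data precision n/σ² = 9/11.53² = 0.0676993.
Posterior precision = 0.0298293 + 0.0676993 = 0.0975285.
Posterior mean = (0.0298293·148.52 + 0.0676993·160) / 0.0975285 = 156.489.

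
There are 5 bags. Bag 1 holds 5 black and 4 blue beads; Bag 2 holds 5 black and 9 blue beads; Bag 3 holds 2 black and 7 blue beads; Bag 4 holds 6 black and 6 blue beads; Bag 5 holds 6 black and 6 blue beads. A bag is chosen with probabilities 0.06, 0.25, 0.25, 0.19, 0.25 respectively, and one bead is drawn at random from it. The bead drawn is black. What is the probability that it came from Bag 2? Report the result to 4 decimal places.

Tabulate prior·likelihood by source: [1] prior 0.06, lik 0.5556, product 0.03333; [2] prior 0.25, lik 0.3571, product 0.08929; [3] prior 0.25, lik 0.2222, product 0.05556; [4] prior 0.19, lik 0.5, product 0.09500; [5] prior 0.25, lik 0.5, product 0.1250.
Normalizing constant = 0.39817; the posterior for Bag 2 is its product over the sum, 0.08929/0.39817 = 0.2242.

Posterior probability ≈ 0.2242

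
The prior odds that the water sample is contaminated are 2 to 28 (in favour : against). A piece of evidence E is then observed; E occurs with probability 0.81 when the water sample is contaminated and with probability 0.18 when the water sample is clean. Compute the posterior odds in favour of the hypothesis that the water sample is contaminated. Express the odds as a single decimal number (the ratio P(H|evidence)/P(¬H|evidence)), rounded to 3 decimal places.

Posterior odds ≈ 0.321

Prior odds = 2/28 = 0.071429. In log-odds, ln(0.071429) = -2.6391.
Add log likelihood ratio: ln(4.5000) = 1.5041.
Posterior log-odds = -1.1350, so posterior odds = exp(-1.1350) = 0.32143.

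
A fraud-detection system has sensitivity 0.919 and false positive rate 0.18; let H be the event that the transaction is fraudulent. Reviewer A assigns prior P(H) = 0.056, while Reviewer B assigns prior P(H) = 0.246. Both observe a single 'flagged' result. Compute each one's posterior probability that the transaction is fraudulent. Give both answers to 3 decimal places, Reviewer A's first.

The likelihood ratio for a 'flagged' result is 0.919/0.18 = 5.1056.
Reviewer A: prior odds 0.056/0.944 = 0.059322; posterior odds 0.30287; posterior probability 0.232.
Reviewer B: prior odds 0.246/0.754 = 0.32626; posterior odds 1.6657; posterior probability 0.625.

Reviewer A: 0.232; Reviewer B: 0.625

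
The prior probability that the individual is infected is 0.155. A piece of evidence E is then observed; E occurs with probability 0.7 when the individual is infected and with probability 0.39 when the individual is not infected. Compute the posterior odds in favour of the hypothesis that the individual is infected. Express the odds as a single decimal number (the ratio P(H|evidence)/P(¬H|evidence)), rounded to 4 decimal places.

Prior odds = 0.155/(1−0.155) = 0.18343. In log-odds, ln(0.18343) = -1.6959.
Add log likelihood ratio: ln(1.7949) = 0.58493.
Posterior log-odds = -1.1110, so posterior odds = exp(-1.1110) = 0.32924.

Posterior odds ≈ 0.3292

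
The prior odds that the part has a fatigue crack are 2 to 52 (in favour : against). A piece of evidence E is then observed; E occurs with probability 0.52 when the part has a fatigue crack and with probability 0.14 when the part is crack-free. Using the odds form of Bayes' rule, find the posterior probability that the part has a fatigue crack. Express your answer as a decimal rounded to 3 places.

Prior odds = 2/52 = 0.038462.
Likelihood ratio for E = 0.52/0.14 = 3.7143.
Posterior odds = prior odds × LR = 0.14286.
Posterior probability = odds/(1+odds) = 0.14286/1.1429 = 0.125.

Posterior probability ≈ 0.125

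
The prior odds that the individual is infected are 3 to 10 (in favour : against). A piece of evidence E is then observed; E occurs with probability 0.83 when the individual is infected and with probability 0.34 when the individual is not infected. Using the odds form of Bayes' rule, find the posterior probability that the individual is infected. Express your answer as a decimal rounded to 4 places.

Prior odds = 3/10 = 0.30000. In log-odds, ln(0.30000) = -1.2040.
Add log likelihood ratio: ln(2.4412) = 0.89248.
Posterior log-odds = -0.31149, so posterior odds = exp(-0.31149) = 0.73235. Converting, P(H|E) = 0.73235/1.7324 = 0.4228.

Posterior probability ≈ 0.4228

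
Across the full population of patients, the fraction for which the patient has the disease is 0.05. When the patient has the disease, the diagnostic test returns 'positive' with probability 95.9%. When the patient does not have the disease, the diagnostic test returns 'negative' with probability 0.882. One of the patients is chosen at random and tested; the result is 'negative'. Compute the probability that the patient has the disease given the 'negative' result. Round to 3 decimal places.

P(H | E) ≈ 0.002

Write H for 'the patient has the disease'. Prior odds H:¬H = 0.05/0.95 = 0.052632. For the 'negative' outcome, the likelihood ratio is 0.041/0.882 = 0.046485.
Posterior odds = 0.052632 × 0.046485 = 0.0024466, so P(H|E) = 0.0024466/(1+0.0024466) = 0.002.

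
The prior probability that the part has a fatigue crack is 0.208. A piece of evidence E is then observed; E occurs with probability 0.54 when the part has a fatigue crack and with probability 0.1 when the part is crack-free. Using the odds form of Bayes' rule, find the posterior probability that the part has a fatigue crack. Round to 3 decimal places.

Posterior probability ≈ 0.586

Prior odds = 0.208/(1−0.208) = 0.26263. In log-odds, ln(0.26263) = -1.3370.
Add log likelihood ratio: ln(5.4000) = 1.6864.
Posterior log-odds = 0.34938, so posterior odds = exp(0.34938) = 1.4182. Converting, P(H|E) = 1.4182/2.4182 = 0.586.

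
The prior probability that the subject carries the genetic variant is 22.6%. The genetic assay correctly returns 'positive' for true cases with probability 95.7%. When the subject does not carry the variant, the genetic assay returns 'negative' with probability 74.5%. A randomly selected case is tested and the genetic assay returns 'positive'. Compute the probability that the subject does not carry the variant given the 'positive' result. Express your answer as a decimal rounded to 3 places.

P(¬H | E) ≈ 0.477

Let H be the event that the subject carries the genetic variant. P(H) = 0.226, so P(¬H) = 0.774. With E the 'positive' result, P(E|H) = 0.957 and P(E|¬H) = 0.255.
P(E) = 0.957·0.226 + 0.255·0.774 = 0.21628 + 0.19737 = 0.41365.
By Bayes' theorem, P(H|E) = 0.21628 / 0.41365 = 0.523. Hence P(¬H|E) = 1 − 0.523 = 0.477.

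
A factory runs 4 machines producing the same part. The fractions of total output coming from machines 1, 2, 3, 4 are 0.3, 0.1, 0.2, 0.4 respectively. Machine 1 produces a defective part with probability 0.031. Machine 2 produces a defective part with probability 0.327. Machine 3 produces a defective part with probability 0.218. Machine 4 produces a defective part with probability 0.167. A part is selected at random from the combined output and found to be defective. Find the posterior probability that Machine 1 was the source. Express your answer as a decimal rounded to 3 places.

Tabulate prior·likelihood by source: [1] prior 0.3, lik 0.031, product 0.009300; [2] prior 0.1, lik 0.327, product 0.03270; [3] prior 0.2, lik 0.218, product 0.04360; [4] prior 0.4, lik 0.167, product 0.06680.
Normalizing constant = 0.15240; the posterior for Machine 1 is its product over the sum, 0.009300/0.15240 = 0.061.

Posterior probability ≈ 0.061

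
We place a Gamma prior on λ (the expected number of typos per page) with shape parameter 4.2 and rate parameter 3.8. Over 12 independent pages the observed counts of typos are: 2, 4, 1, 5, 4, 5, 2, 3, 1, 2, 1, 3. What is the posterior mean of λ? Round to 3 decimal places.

Posterior mean ≈ 2.354

Total count ∑xᵢ = 33 over n = 12 pages.
Gamma is conjugate to the Poisson likelihood: posterior is Gamma(shape = 4.2+33 = 37.2, rate = 3.8+12 = 15.8).
Posterior mean = shape/rate = 37.2/15.8 = 2.354.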